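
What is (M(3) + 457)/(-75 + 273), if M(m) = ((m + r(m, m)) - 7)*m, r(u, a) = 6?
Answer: 463/198 ≈ 2.3384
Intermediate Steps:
M(m) = m*(-1 + m) (M(m) = ((m + 6) - 7)*m = ((6 + m) - 7)*m = (-1 + m)*m = m*(-1 + m))
(M(3) + 457)/(-75 + 273) = (3*(-1 + 3) + 457)/(-75 + 273) = (3*2 + 457)/198 = (6 + 457)*(1/198) = 463*(1/198) = 463/198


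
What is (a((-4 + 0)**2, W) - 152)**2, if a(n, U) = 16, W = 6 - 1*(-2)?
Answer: 18496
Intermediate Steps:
W = 8 (W = 6 + 2 = 8)
(a((-4 + 0)**2, W) - 152)**2 = (16 - 152)**2 = (-136)**2 = 18496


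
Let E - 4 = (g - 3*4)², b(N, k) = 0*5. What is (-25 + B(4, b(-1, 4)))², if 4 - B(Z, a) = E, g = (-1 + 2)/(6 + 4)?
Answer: 277588921/10000 ≈ 27759.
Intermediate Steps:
b(N, k) = 0
g = ⅒ (g = 1/10 = 1*(⅒) = ⅒ ≈ 0.10000)
E = 14561/100 (E = 4 + (⅒ - 3*4)² = 4 + (⅒ - 12)² = 4 + (-119/10)² = 4 + 14161/100 = 14561/100 ≈ 145.61)
B(Z, a) = -14161/100 (B(Z, a) = 4 - 1*14561/100 = 4 - 14561/100 = -14161/100)
(-25 + B(4, b(-1, 4)))² = (-25 - 14161/100)² = (-16661/100)² = 277588921/10000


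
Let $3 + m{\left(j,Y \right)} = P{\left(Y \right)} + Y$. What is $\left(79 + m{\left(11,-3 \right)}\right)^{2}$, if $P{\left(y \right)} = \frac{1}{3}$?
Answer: $\frac{48400}{9} \approx 5377.8$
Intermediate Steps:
$P{\left(y \right)} = \frac{1}{3}$
$m{\left(j,Y \right)} = - \frac{8}{3} + Y$ ($m{\left(j,Y \right)} = -3 + \left(\frac{1}{3} + Y\right) = - \frac{8}{3} + Y$)
$\left(79 + m{\left(11,-3 \right)}\right)^{2} = \left(79 - \frac{17}{3}\right)^{2} = \left(\frac{220}{3}\right)^{2} = \frac{48400}{9}$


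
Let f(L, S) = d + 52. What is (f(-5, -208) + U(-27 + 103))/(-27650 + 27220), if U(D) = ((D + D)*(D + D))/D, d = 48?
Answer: -202/215 ≈ -0.93954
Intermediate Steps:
f(L, S) = 100 (f(L, S) = 48 + 52 = 100)
U(D) = 4*D (U(D) = ((2*D)*(2*D))/D = (4*D²)/D = 4*D)
(f(-5, -208) + U(-27 + 103))/(-27650 + 27220) = (100 + 4*(-27 + 103))/(-27650 + 27220) = (100 + 4*76)/(-430) = (100 + 304)*(-1/430) = 404*(-1/430) = -202/215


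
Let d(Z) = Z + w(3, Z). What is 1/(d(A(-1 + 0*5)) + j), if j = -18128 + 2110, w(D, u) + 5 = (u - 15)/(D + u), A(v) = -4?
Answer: -1/16008 ≈ -6.2469e-5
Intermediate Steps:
w(D, u) = -5 + (-15 + u)/(D + u) (w(D, u) = -5 + (u - 15)/(D + u) = -5 + (-15 + u)/(D + u))
j = -16018
d(Z) = Z + (-30 - 4*Z)/(3 + Z) (d(Z) = Z + (-15 - 5*3 - 4*Z)/(3 + Z) = Z + (-15 - 15 - 4*Z)/(3 + Z) = Z + (-30 - 4*Z)/(3 + Z))
1/(d(A(-1 + 0*5)) + j) = 1/((-30 + (-4)² - 1*(-4))/(3 - 4) - 16018) = 1/((-30 + 16 + 4)/(-1) - 16018) = 1/(-1*(-10) - 16018) = 1/(10 - 16018) = 1/(-16008) = -1/16008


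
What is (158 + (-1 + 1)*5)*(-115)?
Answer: -18170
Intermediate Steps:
(158 + (-1 + 1)*5)*(-115) = (158 + 0*5)*(-115) = (158 + 0)*(-115) = 158*(-115) = -18170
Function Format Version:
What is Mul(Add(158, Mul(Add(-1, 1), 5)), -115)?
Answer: -18170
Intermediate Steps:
Mul(Add(158, Mul(Add(-1, 1), 5)), -115) = Mul(Add(158, Mul(0, 5)), -115) = Mul(Add(158, 0), -115) = Mul(158, -115) = -18170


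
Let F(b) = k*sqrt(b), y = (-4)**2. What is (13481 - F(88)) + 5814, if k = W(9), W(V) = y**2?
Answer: 19295 - 512*sqrt(22) ≈ 16894.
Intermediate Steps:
y = 16
W(V) = 256 (W(V) = 16**2 = 256)
k = 256
F(b) = 256*sqrt(b)
(13481 - F(88)) + 5814 = (13481 - 256*sqrt(88)) + 5814 = (13481 - 256*2*sqrt(22)) + 5814 = (13481 - 512*sqrt(22)) + 5814 = 19295 - 512*sqrt(22)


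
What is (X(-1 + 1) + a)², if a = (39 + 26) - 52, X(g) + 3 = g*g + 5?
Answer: 225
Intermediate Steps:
X(g) = 2 + g² (X(g) = -3 + (g*g + 5) = -3 + (g² + 5) = -3 + (5 + g²) = 2 + g²)
a = 13 (a = 65 - 52 = 13)
(X(-1 + 1) + a)² = ((2 + (-1 + 1)²) + 13)² = ((2 + 0²) + 13)² = ((2 + 0) + 13)² = (2 + 13)² = 15² = 225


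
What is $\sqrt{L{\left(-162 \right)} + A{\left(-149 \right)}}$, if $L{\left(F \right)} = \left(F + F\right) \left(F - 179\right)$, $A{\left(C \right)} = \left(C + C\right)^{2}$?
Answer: $2 \sqrt{49822} \approx 446.42$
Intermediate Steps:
$A{\left(C \right)} = 4 C^{2}$ ($A{\left(C \right)} = \left(2 C\right)^{2} = 4 C^{2}$)
$L{\left(F \right)} = 2 F \left(-179 + F\right)$
$\sqrt{L{\left(-162 \right)} + A{\left(-149 \right)}} = \sqrt{2 \left(-162\right) \left(-179 - 162\right) + 4 \left(-149\right)^{2}} = \sqrt{2 \left(-162\right) \left(-341\right) + 4 \cdot 22201} = \sqrt{110484 + 88804} = \sqrt{199288} = 2 \sqrt{49822}$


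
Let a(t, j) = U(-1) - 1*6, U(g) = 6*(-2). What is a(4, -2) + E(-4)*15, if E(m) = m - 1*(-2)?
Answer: -48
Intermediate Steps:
U(g) = -12
a(t, j) = -18 (a(t, j) = -12 - 1*6 = -12 - 6 = -18)
E(m) = 2 + m (E(m) = m + 2 = 2 + m)
a(4, -2) + E(-4)*15 = -18 + (2 - 4)*15 = -18 - 2*15 = -18 - 30 = -48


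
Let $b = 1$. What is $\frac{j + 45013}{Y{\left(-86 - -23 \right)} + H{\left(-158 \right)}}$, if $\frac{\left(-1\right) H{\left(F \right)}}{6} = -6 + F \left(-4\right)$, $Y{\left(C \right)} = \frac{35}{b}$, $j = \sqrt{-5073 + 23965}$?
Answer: $- \frac{45013}{3721} - \frac{2 \sqrt{4723}}{3721} \approx -12.134$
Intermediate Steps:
$j = 2 \sqrt{4723}$ ($j = \sqrt{18892} = 2 \sqrt{4723} \approx 137.45$)
$Y{\left(C \right)} = 35$ ($Y{\left(C \right)} = \frac{35}{1} = 35 \cdot 1 = 35$)
$H{\left(F \right)} = 36 + 24 F$ ($H{\left(F \right)} = - 6 \left(-6 + F \left(-4\right)\right) = - 6 \left(-6 - 4 F\right) = 36 + 24 F$)
$\frac{j + 45013}{Y{\left(-86 - -23 \right)} + H{\left(-158 \right)}} = \frac{2 \sqrt{4723} + 45013}{35 + \left(36 + 24 \left(-158\right)\right)} = \frac{45013 + 2 \sqrt{4723}}{35 + \left(36 - 3792\right)} = \frac{45013 + 2 \sqrt{4723}}{35 - 3756} = \frac{45013 + 2 \sqrt{4723}}{-3721} = \left(45013 + 2 \sqrt{4723}\right) \left(- \frac{1}{3721}\right) = - \frac{45013}{3721} - \frac{2 \sqrt{4723}}{3721}$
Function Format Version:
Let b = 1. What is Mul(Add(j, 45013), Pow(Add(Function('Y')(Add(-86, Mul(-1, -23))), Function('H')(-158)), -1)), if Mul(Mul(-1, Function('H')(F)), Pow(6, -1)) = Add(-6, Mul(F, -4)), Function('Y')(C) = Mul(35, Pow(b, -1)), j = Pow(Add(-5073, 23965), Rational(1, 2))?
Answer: Add(Rational(-45013, 3721), Mul(Rational(-2, 3721), Pow(4723, Rational(1, 2)))) ≈ -12.134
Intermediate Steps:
j = Mul(2, Pow(4723, Rational(1, 2))) (j = Pow(18892, Rational(1, 2)) = Mul(2, Pow(4723, Rational(1, 2))) ≈ 137.45)
Function('Y')(C) = 35 (Function('Y')(C) = Mul(35, Pow(1, -1)) = Mul(35, 1) = 35)
Function('H')(F) = Add(36, Mul(24, F)) (Function('H')(F) = Mul(-6, Add(-6, Mul(F, -4))) = Mul(-6, Add(-6, Mul(-4, F))) = Add(36, Mul(24, F)))
Mul(Add(j, 45013), Pow(Add(Function('Y')(Add(-86, Mul(-1, -23))), Function('H')(-158)), -1)) = Mul(Add(Mul(2, Pow(4723, Rational(1, 2))), 45013), Pow(Add(35, Add(36, Mul(24, -158))), -1)) = Mul(Add(45013, Mul(2, Pow(4723, Rational(1, 2)))), Pow(Add(35, Add(36, -3792)), -1)) = Mul(Add(45013, Mul(2, Pow(4723, Rational(1, 2)))), Pow(Add(35, -3756), -1)) = Mul(Add(45013, Mul(2, Pow(4723, Rational(1, 2)))), Pow(-3721, -1)) = Mul(Add(45013, Mul(2, Pow(4723, Rational(1, 2)))), Rational(-1, 3721)) = Add(Rational(-45013, 3721), Mul(Rational(-2, 3721), Pow(4723, Rational(1, 2))))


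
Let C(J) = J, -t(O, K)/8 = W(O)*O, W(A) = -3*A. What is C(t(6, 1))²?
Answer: 746496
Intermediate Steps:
t(O, K) = 24*O² (t(O, K) = -8*(-3*O)*O = -(-24)*O² = 24*O²)
C(t(6, 1))² = (24*6²)² = (24*36)² = 864² = 746496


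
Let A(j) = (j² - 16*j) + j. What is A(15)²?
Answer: 0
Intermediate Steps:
A(j) = j² - 15*j
A(15)² = (15*(-15 + 15))² = (15*0)² = 0² = 0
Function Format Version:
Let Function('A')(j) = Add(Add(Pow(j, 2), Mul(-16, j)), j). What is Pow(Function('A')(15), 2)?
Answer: 0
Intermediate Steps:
Function('A')(j) = Add(Pow(j, 2), Mul(-15, j))
Pow(Function('A')(15), 2) = Pow(Mul(15, Add(-15, 15)), 2) = Pow(Mul(15, 0), 2) = Pow(0, 2) = 0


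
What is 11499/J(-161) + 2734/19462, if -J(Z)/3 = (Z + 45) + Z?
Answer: 37677582/2695487 ≈ 13.978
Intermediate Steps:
J(Z) = -135 - 6*Z (J(Z) = -3*((Z + 45) + Z) = -3*((45 + Z) + Z) = -3*(45 + 2*Z) = -135 - 6*Z)
11499/J(-161) + 2734/19462 = 11499/(-135 - 6*(-161)) + 2734/19462 = 11499/(-135 + 966) + 2734*(1/19462) = 11499/831 + 1367/9731 = 11499*(1/831) + 1367/9731 = 3833/277 + 1367/9731 = 37677582/2695487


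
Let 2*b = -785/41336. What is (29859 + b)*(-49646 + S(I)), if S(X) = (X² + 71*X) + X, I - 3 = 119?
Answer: -32063378491907/41336 ≈ -7.7568e+8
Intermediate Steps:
I = 122 (I = 3 + 119 = 122)
S(X) = X² + 72*X
b = -785/82672 (b = (-785/41336)/2 = (-785*1/41336)/2 = (½)*(-785/41336) = -785/82672 ≈ -0.0094953)
(29859 + b)*(-49646 + S(I)) = (29859 - 785/82672)*(-49646 + 122*(72 + 122)) = 2468502463*(-49646 + 122*194)/82672 = 2468502463*(-49646 + 23668)/82672 = (2468502463/82672)*(-25978) = -32063378491907/41336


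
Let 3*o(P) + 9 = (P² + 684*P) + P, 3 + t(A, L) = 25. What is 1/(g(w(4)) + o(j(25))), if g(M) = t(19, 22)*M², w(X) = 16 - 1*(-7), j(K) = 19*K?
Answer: 3/585905 ≈ 5.1203e-6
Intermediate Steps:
t(A, L) = 22 (t(A, L) = -3 + 25 = 22)
w(X) = 23 (w(X) = 16 + 7 = 23)
o(P) = -3 + P²/3 + 685*P/3 (o(P) = -3 + ((P² + 684*P) + P)/3 = -3 + (P² + 685*P)/3 = -3 + (P²/3 + 685*P/3) = -3 + P²/3 + 685*P/3)
g(M) = 22*M²
1/(g(w(4)) + o(j(25))) = 1/(22*23² + (-3 + (19*25)²/3 + 685*(19*25)/3)) = 1/(22*529 + (-3 + (⅓)*475² + (685/3)*475)) = 1/(11638 + (-3 + (⅓)*225625 + 325375/3)) = 1/(11638 + (-3 + 225625/3 + 325375/3)) = 1/(11638 + 550991/3) = 1/(585905/3) = 3/585905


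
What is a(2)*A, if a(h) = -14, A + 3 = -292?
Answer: 4130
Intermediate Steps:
A = -295 (A = -3 - 292 = -295)
a(2)*A = -14*(-295) = 4130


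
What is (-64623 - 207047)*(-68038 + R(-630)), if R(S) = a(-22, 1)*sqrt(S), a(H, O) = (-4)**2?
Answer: 18483883460 - 13040160*I*sqrt(70) ≈ 1.8484e+10 - 1.091e+8*I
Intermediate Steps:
a(H, O) = 16
R(S) = 16*sqrt(S)
(-64623 - 207047)*(-68038 + R(-630)) = (-64623 - 207047)*(-68038 + 16*sqrt(-630)) = -271670*(-68038 + 16*(3*I*sqrt(70))) = -271670*(-68038 + 48*I*sqrt(70)) = 18483883460 - 13040160*I*sqrt(70)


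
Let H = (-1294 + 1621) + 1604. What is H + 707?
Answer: 2638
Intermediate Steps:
H = 1931 (H = 327 + 1604 = 1931)
H + 707 = 1931 + 707 = 2638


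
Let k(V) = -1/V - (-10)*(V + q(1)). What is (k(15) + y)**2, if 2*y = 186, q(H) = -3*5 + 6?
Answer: 5262436/225 ≈ 23389.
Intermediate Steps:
q(H) = -9 (q(H) = -15 + 6 = -9)
y = 93 (y = (1/2)*186 = 93)
k(V) = -90 - 1/V + 10*V (k(V) = -1/V - (-10)*(V - 9) = -1/V - (-10)*(-9 + V) = -1/V - (90 - 10*V) = -1/V + (-90 + 10*V) = -90 - 1/V + 10*V)
(k(15) + y)**2 = ((-90 - 1/15 + 10*15) + 93)**2 = ((-90 - 1*1/15 + 150) + 93)**2 = ((-90 - 1/15 + 150) + 93)**2 = (899/15 + 93)**2 = (2294/15)**2 = 5262436/225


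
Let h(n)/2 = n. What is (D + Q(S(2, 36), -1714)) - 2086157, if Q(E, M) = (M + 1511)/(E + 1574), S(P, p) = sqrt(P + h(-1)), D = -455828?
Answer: -4001084593/1574 ≈ -2.5420e+6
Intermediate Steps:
h(n) = 2*n
S(P, p) = sqrt(-2 + P) (S(P, p) = sqrt(P + 2*(-1)) = sqrt(P - 2) = sqrt(-2 + P))
Q(E, M) = (1511 + M)/(1574 + E)
(D + Q(S(2, 36), -1714)) - 2086157 = (-455828 + (1511 - 1714)/(1574 + sqrt(-2 + 2))) - 2086157 = (-455828 - 203/(1574 + sqrt(0))) - 2086157 = (-455828 - 203/(1574 + 0)) - 2086157 = (-455828 - 203/1574) - 2086157 = -717473475/1574 - 2086157 = -4001084593/1574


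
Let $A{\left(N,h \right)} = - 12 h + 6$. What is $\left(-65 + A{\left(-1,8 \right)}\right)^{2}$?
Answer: $24025$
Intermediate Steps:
$A{\left(N,h \right)} = 6 - 12 h$
$\left(-65 + A{\left(-1,8 \right)}\right)^{2} = \left(-65 + \left(6 - 96\right)\right)^{2} = \left(-65 - 90\right)^{2} = \left(-155\right)^{2} = 24025$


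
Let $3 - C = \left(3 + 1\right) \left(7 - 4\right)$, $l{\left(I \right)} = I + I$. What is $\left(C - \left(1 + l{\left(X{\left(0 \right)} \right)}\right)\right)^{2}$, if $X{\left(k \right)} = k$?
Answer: $100$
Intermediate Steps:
$l{\left(I \right)} = 2 I$
$C = -9$ ($C = 3 - \left(3 + 1\right) \left(7 - 4\right) = 3 - 4 \cdot 3 = 3 - 12 = -9$)
$\left(C - \left(1 + l{\left(X{\left(0 \right)} \right)}\right)\right)^{2} = \left(-9 - \left(1 + 2 \cdot 0\right)\right)^{2} = \left(-9 - 1\right)^{2} = \left(-10\right)^{2} = 100$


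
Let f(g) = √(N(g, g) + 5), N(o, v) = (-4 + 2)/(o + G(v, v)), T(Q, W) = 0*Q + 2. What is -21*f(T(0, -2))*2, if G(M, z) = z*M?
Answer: -14*√42 ≈ -90.730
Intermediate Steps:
G(M, z) = M*z
T(Q, W) = 2 (T(Q, W) = 0 + 2 = 2)
N(o, v) = -2/(o + v²) (N(o, v) = (-4 + 2)/(o + v*v) = -2/(o + v²))
f(g) = √(5 - 2/(g + g²)) (f(g) = √(-2/(g + g²) + 5) = √(5 - 2/(g + g²)))
-21*f(T(0, -2))*2 = -21*√2*√(-2 + 5*2 + 5*2²)/(2*√(1 + 2))*2 = -21*√6*√(-2 + 10 + 5*4)/6*2 = -21*√6*√(-2 + 10 + 20)/6*2 = -21*√42/3*2 = -7*√42*2 = -14*√42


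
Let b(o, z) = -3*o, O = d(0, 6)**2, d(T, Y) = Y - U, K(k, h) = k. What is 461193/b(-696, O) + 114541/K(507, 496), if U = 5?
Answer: 17518017/39208 ≈ 446.80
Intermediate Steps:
d(T, Y) = -5 + Y (d(T, Y) = Y - 1*5 = Y - 5 = -5 + Y)
O = 1 (O = (-5 + 6)**2 = 1**2 = 1)
461193/b(-696, O) + 114541/K(507, 496) = 461193/((-3*(-696))) + 114541/507 = 461193/2088 + 114541*(1/507) = 461193*(1/2088) + 114541/507 = 153731/696 + 114541/507 = 17518017/39208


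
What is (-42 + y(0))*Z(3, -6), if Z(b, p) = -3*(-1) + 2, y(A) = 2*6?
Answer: -150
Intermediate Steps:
y(A) = 12
Z(b, p) = 5 (Z(b, p) = 3 + 2 = 5)
(-42 + y(0))*Z(3, -6) = (-42 + 12)*5 = -30*5 = -150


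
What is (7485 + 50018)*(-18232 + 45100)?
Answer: 1544990604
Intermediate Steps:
(7485 + 50018)*(-18232 + 45100) = 57503*26868 = 1544990604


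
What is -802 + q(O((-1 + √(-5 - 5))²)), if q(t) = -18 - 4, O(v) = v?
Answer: -824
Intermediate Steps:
q(t) = -22
-802 + q(O((-1 + √(-5 - 5))²)) = -802 - 22 = -824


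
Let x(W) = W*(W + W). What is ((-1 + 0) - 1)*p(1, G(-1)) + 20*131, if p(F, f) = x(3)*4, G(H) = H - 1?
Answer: 2476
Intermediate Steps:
G(H) = -1 + H
x(W) = 2*W**2 (x(W) = W*(2*W) = 2*W**2)
p(F, f) = 72 (p(F, f) = (2*3**2)*4 = (2*9)*4 = 18*4 = 72)
((-1 + 0) - 1)*p(1, G(-1)) + 20*131 = ((-1 + 0) - 1)*72 + 20*131 = (-1 - 1)*72 + 2620 = -2*72 + 2620 = -144 + 2620 = 2476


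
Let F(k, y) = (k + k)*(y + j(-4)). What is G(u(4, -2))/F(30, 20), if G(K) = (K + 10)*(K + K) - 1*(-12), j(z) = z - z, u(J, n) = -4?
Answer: -3/100 ≈ -0.030000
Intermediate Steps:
j(z) = 0
G(K) = 12 + 2*K*(10 + K) (G(K) = (10 + K)*(2*K) + 12 = 2*K*(10 + K) + 12 = 12 + 2*K*(10 + K))
F(k, y) = 2*k*y (F(k, y) = (k + k)*(y + 0) = (2*k)*y = 2*k*y)
G(u(4, -2))/F(30, 20) = (12 + 2*(-4)² + 20*(-4))/((2*30*20)) = (12 + 2*16 - 80)/1200 = (12 + 32 - 80)*(1/1200) = -36*1/1200 = -3/100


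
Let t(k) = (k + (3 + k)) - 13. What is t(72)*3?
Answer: 402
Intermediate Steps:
t(k) = -10 + 2*k (t(k) = (3 + 2*k) - 13 = -10 + 2*k)
t(72)*3 = (-10 + 2*72)*3 = (-10 + 144)*3 = 134*3 = 402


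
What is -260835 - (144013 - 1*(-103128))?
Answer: -507976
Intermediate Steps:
-260835 - (144013 - 1*(-103128)) = -260835 - (144013 + 103128) = -260835 - 1*247141 = -260835 - 247141 = -507976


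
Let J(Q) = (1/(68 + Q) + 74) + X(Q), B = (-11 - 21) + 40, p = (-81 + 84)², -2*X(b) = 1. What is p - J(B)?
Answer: -4903/76 ≈ -64.513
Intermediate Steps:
X(b) = -½ (X(b) = -½*1 = -½)
p = 9 (p = 3² = 9)
B = 8 (B = -32 + 40 = 8)
J(Q) = 147/2 + 1/(68 + Q) (J(Q) = (1/(68 + Q) + 74) - ½ = (74 + 1/(68 + Q)) - ½ = 147/2 + 1/(68 + Q))
p - J(B) = 9 - (9998 + 147*8)/(2*(68 + 8)) = 9 - (9998 + 1176)/(2*76) = 9 - 11174/(2*76) = 9 - 1*5587/76 = 9 - 5587/76 = -4903/76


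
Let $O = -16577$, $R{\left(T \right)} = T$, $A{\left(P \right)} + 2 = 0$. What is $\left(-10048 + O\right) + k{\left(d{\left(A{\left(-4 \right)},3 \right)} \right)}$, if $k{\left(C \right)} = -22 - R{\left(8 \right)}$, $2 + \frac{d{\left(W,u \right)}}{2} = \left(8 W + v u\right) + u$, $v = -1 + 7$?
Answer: $-26655$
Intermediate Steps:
$A{\left(P \right)} = -2$ ($A{\left(P \right)} = -2 + 0 = -2$)
$v = 6$
$d{\left(W,u \right)} = -4 + 14 u + 16 W$ ($d{\left(W,u \right)} = -4 + 2 \left(\left(8 W + 6 u\right) + u\right) = -4 + 2 \left(\left(6 u + 8 W\right) + u\right) = -4 + 2 \left(7 u + 8 W\right) = -4 + \left(14 u + 16 W\right) = -4 + 14 u + 16 W$)
$k{\left(C \right)} = -30$ ($k{\left(C \right)} = -22 - 8 = -30$)
$\left(-10048 + O\right) + k{\left(d{\left(A{\left(-4 \right)},3 \right)} \right)} = \left(-10048 - 16577\right) - 30 = -26625 - 30 = -26655$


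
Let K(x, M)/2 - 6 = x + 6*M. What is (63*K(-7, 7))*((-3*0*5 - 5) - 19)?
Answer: -123984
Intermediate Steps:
K(x, M) = 12 + 2*x + 12*M (K(x, M) = 12 + 2*(x + 6*M) = 12 + (2*x + 12*M) = 12 + 2*x + 12*M)
(63*K(-7, 7))*((-3*0*5 - 5) - 19) = (63*(12 + 2*(-7) + 12*7))*((-3*0*5 - 5) - 19) = (63*(12 - 14 + 84))*((0*5 - 5) - 19) = (63*82)*((0 - 5) - 19) = 5166*(-5 - 19) = 5166*(-24) = -123984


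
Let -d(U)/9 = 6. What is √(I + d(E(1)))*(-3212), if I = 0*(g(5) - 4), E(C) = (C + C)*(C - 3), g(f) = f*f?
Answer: -9636*I*√6 ≈ -23603.0*I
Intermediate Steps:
g(f) = f²
E(C) = 2*C*(-3 + C) (E(C) = (2*C)*(-3 + C) = 2*C*(-3 + C))
d(U) = -54 (d(U) = -9*6 = -54)
I = 0 (I = 0*(5² - 4) = 0*(25 - 4) = 0*21 = 0)
√(I + d(E(1)))*(-3212) = √(0 - 54)*(-3212) = √(-54)*(-3212) = (3*I*√6)*(-3212) = -9636*I*√6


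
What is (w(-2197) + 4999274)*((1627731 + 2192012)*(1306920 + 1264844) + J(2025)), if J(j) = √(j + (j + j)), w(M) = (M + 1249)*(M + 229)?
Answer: 67437564233508707576 + 308922210*√3 ≈ 6.7438e+19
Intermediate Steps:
w(M) = (229 + M)*(1249 + M) (w(M) = (1249 + M)*(229 + M) = (229 + M)*(1249 + M))
J(j) = √3*√j (J(j) = √(j + 2*j) = √(3*j) = √3*√j)
(w(-2197) + 4999274)*((1627731 + 2192012)*(1306920 + 1264844) + J(2025)) = ((286021 + (-2197)² + 1478*(-2197)) + 4999274)*((1627731 + 2192012)*(1306920 + 1264844) + √3*√2025) = ((286021 + 4826809 - 3247166) + 4999274)*(3819743*2571764 + √3*45) = (1865664 + 4999274)*(9823477536652 + 45*√3) = 6864938*(9823477536652 + 45*√3) = 67437564233508707576 + 308922210*√3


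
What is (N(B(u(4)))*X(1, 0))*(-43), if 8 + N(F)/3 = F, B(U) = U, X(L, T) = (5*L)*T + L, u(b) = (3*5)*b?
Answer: -6708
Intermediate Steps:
u(b) = 15*b
X(L, T) = L + 5*L*T (X(L, T) = 5*L*T + L = L + 5*L*T)
N(F) = -24 + 3*F
(N(B(u(4)))*X(1, 0))*(-43) = ((-24 + 3*(15*4))*(1*(1 + 5*0)))*(-43) = ((-24 + 3*60)*(1*(1 + 0)))*(-43) = ((-24 + 180)*(1*1))*(-43) = (156*1)*(-43) = 156*(-43) = -6708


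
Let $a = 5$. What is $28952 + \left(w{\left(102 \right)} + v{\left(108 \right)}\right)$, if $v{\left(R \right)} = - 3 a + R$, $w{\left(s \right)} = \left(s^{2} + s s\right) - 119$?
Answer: $49734$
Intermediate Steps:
$w{\left(s \right)} = -119 + 2 s^{2}$ ($w{\left(s \right)} = \left(s^{2} + s^{2}\right) - 119 = 2 s^{2} - 119 = -119 + 2 s^{2}$)
$v{\left(R \right)} = -15 + R$ ($v{\left(R \right)} = \left(-3\right) 5 + R = -15 + R$)
$28952 + \left(w{\left(102 \right)} + v{\left(108 \right)}\right) = 28952 + \left(\left(-119 + 2 \cdot 102^{2}\right) + \left(-15 + 108\right)\right) = 28952 + \left(\left(-119 + 2 \cdot 10404\right) + 93\right) = 28952 + \left(\left(-119 + 20808\right) + 93\right) = 28952 + \left(20689 + 93\right) = 28952 + 20782 = 49734$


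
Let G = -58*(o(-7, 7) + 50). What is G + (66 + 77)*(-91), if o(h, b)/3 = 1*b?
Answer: -17131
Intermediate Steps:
o(h, b) = 3*b (o(h, b) = 3*(1*b) = 3*b)
G = -4118 (G = -58*(3*7 + 50) = -58*(21 + 50) = -58*71 = -4118)
G + (66 + 77)*(-91) = -4118 + (66 + 77)*(-91) = -4118 + 143*(-91) = -4118 - 13013 = -17131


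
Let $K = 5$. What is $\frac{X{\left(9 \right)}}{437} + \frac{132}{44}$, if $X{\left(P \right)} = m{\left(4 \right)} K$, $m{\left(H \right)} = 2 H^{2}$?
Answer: $\frac{1471}{437} \approx 3.3661$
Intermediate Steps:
$X{\left(P \right)} = 160$ ($X{\left(P \right)} = 2 \cdot 4^{2} \cdot 5 = 2 \cdot 16 \cdot 5 = 32 \cdot 5 = 160$)
$\frac{X{\left(9 \right)}}{437} + \frac{132}{44} = \frac{160}{437} + \frac{132}{44} = 160 \cdot \frac{1}{437} + 132 \cdot \frac{1}{44} = \frac{160}{437} + 3 = \frac{1471}{437}$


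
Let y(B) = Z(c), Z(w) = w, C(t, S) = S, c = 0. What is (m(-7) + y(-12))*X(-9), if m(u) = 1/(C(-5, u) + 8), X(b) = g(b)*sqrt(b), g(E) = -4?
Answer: -12*I ≈ -12.0*I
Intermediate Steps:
y(B) = 0
X(b) = -4*sqrt(b)
m(u) = 1/(8 + u) (m(u) = 1/(u + 8) = 1/(8 + u))
(m(-7) + y(-12))*X(-9) = (1/(8 - 7) + 0)*(-12*I) = (1/1 + 0)*(-12*I) = (1 + 0)*(-12*I) = 1*(-12*I) = -12*I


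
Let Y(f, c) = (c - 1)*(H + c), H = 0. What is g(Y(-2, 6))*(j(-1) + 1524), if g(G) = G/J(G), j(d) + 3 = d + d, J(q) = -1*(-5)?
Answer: 9114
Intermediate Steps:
Y(f, c) = c*(-1 + c) (Y(f, c) = (c - 1)*(0 + c) = (-1 + c)*c = c*(-1 + c))
J(q) = 5
j(d) = -3 + 2*d (j(d) = -3 + (d + d) = -3 + 2*d)
g(G) = G/5
g(Y(-2, 6))*(j(-1) + 1524) = ((6*(-1 + 6))/5)*((-3 + 2*(-1)) + 1524) = ((6*5)/5)*((-3 - 2) + 1524) = ((1/5)*30)*(-5 + 1524) = 6*1519 = 9114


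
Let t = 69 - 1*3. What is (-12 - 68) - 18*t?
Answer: -1268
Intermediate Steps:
t = 66 (t = 69 - 3 = 66)
(-12 - 68) - 18*t = (-12 - 68) - 18*66 = -80 - 1188 = -1268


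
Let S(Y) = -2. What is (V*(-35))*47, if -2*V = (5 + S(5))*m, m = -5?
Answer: -24675/2 ≈ -12338.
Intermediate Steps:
V = 15/2 (V = -(5 - 2)*(-5)/2 = -3*(-5)/2 = -½*(-15) = 15/2 ≈ 7.5000)
(V*(-35))*47 = ((15/2)*(-35))*47 = -525/2*47 = -24675/2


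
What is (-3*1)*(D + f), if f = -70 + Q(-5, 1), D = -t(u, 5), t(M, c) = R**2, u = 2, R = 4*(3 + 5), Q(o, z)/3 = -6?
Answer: 3336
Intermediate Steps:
Q(o, z) = -18 (Q(o, z) = 3*(-6) = -18)
R = 32 (R = 4*8 = 32)
t(M, c) = 1024 (t(M, c) = 32**2 = 1024)
D = -1024 (D = -1*1024 = -1024)
f = -88 (f = -70 - 18 = -88)
(-3*1)*(D + f) = (-3*1)*(-1024 - 88) = -3*(-1112) = 3336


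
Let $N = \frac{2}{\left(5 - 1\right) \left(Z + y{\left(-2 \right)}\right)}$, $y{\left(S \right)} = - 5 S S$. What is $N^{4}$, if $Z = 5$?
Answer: $\frac{1}{810000} \approx 1.2346 \cdot 10^{-6}$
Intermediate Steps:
$y{\left(S \right)} = - 5 S^{2}$
$N = - \frac{1}{30}$ ($N = \frac{2}{\left(5 - 1\right) \left(5 - 5 \left(-2\right)^{2}\right)} = \frac{2}{4 \left(5 - 20\right)} = \frac{2}{4 \left(-15\right)} = \frac{2}{-60} = 2 \left(- \frac{1}{60}\right) = - \frac{1}{30} \approx -0.033333$)
$N^{4} = \left(- \frac{1}{30}\right)^{4} = \frac{1}{810000}$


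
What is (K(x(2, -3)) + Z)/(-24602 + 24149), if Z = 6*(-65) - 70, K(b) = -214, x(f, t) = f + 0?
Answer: 674/453 ≈ 1.4879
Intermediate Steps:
x(f, t) = f
Z = -460 (Z = -390 - 70 = -460)
(K(x(2, -3)) + Z)/(-24602 + 24149) = (-214 - 460)/(-24602 + 24149) = -674/(-453) = -674*(-1/453) = 674/453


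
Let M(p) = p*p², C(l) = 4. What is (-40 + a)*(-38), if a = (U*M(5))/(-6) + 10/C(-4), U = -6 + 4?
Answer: -475/3 ≈ -158.33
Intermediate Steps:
M(p) = p³
U = -2
a = 265/6 (a = -2*5³/(-6) + 10/4 = -2*125*(-⅙) + 10*(¼) = -250*(-⅙) + 5/2 = 125/3 + 5/2 = 265/6 ≈ 44.167)
(-40 + a)*(-38) = (-40 + 265/6)*(-38) = (25/6)*(-38) = -475/3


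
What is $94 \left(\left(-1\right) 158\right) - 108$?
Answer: $-14960$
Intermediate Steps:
$94 \left(\left(-1\right) 158\right) - 108 = 94 \left(-158\right) - 108 = -14852 - 108 = -14960$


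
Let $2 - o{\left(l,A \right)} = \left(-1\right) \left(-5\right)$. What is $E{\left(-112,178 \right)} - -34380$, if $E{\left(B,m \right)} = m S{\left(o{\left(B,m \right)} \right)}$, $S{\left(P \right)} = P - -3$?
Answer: $34380$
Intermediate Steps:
$o{\left(l,A \right)} = -3$ ($o{\left(l,A \right)} = 2 - \left(-1\right) \left(-5\right) = 2 - 5 = -3$)
$S{\left(P \right)} = 3 + P$ ($S{\left(P \right)} = P + 3 = 3 + P$)
$E{\left(B,m \right)} = 0$ ($E{\left(B,m \right)} = m \left(3 - 3\right) = m 0 = 0$)
$E{\left(-112,178 \right)} - -34380 = 0 - -34380 = 0 + 34380 = 34380$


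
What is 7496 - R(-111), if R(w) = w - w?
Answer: 7496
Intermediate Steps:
R(w) = 0
7496 - R(-111) = 7496 - 1*0 = 7496 + 0 = 7496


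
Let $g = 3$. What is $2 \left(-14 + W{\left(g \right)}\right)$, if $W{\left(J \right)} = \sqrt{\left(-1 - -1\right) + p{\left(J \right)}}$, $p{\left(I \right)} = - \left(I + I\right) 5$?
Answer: $-28 + 2 i \sqrt{30} \approx -28.0 + 10.954 i$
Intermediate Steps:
$p{\left(I \right)} = - 10 I$ ($p{\left(I \right)} = - 2 I 5 = - 10 I$)
$W{\left(J \right)} = \sqrt{10} \sqrt{- J}$ ($W{\left(J \right)} = \sqrt{\left(-1 - -1\right) - 10 J} = \sqrt{\left(-1 + 1\right) - 10 J} = \sqrt{0 - 10 J} = \sqrt{- 10 J} = \sqrt{10} \sqrt{- J}$)
$2 \left(-14 + W{\left(g \right)}\right) = 2 \left(-14 + \sqrt{10} \sqrt{\left(-1\right) 3}\right) = 2 \left(-14 + \sqrt{10} \sqrt{-3}\right) = 2 \left(-14 + \sqrt{10} i \sqrt{3}\right) = 2 \left(-14 + i \sqrt{30}\right) = -28 + 2 i \sqrt{30}$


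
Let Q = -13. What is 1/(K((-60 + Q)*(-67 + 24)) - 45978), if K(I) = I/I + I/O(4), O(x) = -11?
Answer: -11/508886 ≈ -2.1616e-5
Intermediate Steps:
K(I) = 1 - I/11 (K(I) = I/I + I/(-11) = 1 + I*(-1/11) = 1 - I/11)
1/(K((-60 + Q)*(-67 + 24)) - 45978) = 1/((1 - (-60 - 13)*(-67 + 24)/11) - 45978) = 1/((1 - (-73)*(-43)/11) - 45978) = 1/((1 - 1/11*3139) - 45978) = 1/((1 - 3139/11) - 45978) = 1/(-3128/11 - 45978) = 1/(-508886/11) = -11/508886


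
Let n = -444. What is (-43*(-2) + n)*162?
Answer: -57996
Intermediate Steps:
(-43*(-2) + n)*162 = (-43*(-2) - 444)*162 = (86 - 444)*162 = -358*162 = -57996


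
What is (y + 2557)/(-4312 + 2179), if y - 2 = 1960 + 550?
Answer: -5069/2133 ≈ -2.3765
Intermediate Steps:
y = 2512 (y = 2 + (1960 + 550) = 2 + 2510 = 2512)
(y + 2557)/(-4312 + 2179) = (2512 + 2557)/(-4312 + 2179) = 5069/(-2133) = 5069*(-1/2133) = -5069/2133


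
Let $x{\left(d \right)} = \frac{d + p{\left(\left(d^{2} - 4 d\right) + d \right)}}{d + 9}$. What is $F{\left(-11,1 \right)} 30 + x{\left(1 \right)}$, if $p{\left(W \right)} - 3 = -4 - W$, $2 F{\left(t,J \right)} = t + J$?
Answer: $- \frac{749}{5} \approx -149.8$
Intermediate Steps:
$F{\left(t,J \right)} = \frac{J}{2} + \frac{t}{2}$ ($F{\left(t,J \right)} = \frac{t + J}{2} = \frac{J + t}{2} = \frac{J}{2} + \frac{t}{2}$)
$p{\left(W \right)} = -1 - W$ ($p{\left(W \right)} = 3 - \left(4 + W\right) = -1 - W$)
$x{\left(d \right)} = \frac{-1 - d^{2} + 4 d}{9 + d}$ ($x{\left(d \right)} = \frac{d - \left(1 + d^{2} - 3 d\right)}{d + 9} = \frac{d - \left(1 + d^{2} - 3 d\right)}{9 + d} = \frac{-1 - d^{2} + 4 d}{9 + d}$)
$F{\left(-11,1 \right)} 30 + x{\left(1 \right)} = \left(\frac{1}{2} \cdot 1 + \frac{1}{2} \left(-11\right)\right) 30 + \frac{-1 + 1 - 1 \left(-3 + 1\right)}{9 + 1} = \left(\frac{1}{2} - \frac{11}{2}\right) 30 + \frac{-1 + 1 - 1 \left(-2\right)}{10} = \left(-5\right) 30 + \frac{-1 + 1 + 2}{10} = -150 + \frac{1}{10} \cdot 2 = -150 + \frac{1}{5} = - \frac{749}{5}$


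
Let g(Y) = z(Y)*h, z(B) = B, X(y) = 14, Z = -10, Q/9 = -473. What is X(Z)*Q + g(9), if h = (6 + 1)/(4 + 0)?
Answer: -238329/4 ≈ -59582.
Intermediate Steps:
Q = -4257 (Q = 9*(-473) = -4257)
h = 7/4 ≈ 1.7500
g(Y) = 7*Y/4 (g(Y) = Y*(7/4) = 7*Y/4)
X(Z)*Q + g(9) = 14*(-4257) + (7/4)*9 = -59598 + 63/4 = -238329/4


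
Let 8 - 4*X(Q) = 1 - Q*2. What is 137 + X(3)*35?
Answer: 1003/4 ≈ 250.75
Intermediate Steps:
X(Q) = 7/4 + Q/2 (X(Q) = 2 - (1 - Q*2)/4 = 2 - (1 - 2*Q)/4 = 2 + (-¼ + Q/2) = 7/4 + Q/2)
137 + X(3)*35 = 137 + (7/4 + (½)*3)*35 = 137 + (7/4 + 3/2)*35 = 137 + (13/4)*35 = 137 + 455/4 = 1003/4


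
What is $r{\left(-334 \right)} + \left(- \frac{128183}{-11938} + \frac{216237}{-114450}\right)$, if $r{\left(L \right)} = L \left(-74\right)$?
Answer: $\frac{402162633841}{16265525} \approx 24725.0$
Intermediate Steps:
$r{\left(L \right)} = - 74 L$
$r{\left(-334 \right)} + \left(- \frac{128183}{-11938} + \frac{216237}{-114450}\right) = \left(-74\right) \left(-334\right) + \left(- \frac{128183}{-11938} + \frac{216237}{-114450}\right) = 24716 + \left(\left(-128183\right) \left(- \frac{1}{11938}\right) + 216237 \left(- \frac{1}{114450}\right)\right) = 24716 + \left(\frac{128183}{11938} - \frac{10297}{5450}\right) = 24716 + \frac{143917941}{16265525} = \frac{402162633841}{16265525}$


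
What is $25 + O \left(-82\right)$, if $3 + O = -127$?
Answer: $10685$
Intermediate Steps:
$O = -130$ ($O = -3 - 127 = -130$)
$25 + O \left(-82\right) = 25 - -10660 = 25 + 10660 = 10685$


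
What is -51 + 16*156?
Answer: 2445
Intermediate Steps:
-51 + 16*156 = -51 + 2496 = 2445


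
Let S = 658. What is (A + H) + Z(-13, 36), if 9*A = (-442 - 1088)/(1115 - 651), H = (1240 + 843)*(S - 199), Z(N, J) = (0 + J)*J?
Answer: 222115091/232 ≈ 9.5739e+5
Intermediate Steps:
Z(N, J) = J² (Z(N, J) = J*J = J²)
H = 956097 (H = (1240 + 843)*(658 - 199) = 2083*459 = 956097)
A = -85/232 (A = ((-442 - 1088)/(1115 - 651))/9 = (-1530/464)/9 = (-1530*1/464)/9 = (⅑)*(-765/232) = -85/232 ≈ -0.36638)
(A + H) + Z(-13, 36) = (-85/232 + 956097) + 36² = 221814419/232 + 1296 = 222115091/232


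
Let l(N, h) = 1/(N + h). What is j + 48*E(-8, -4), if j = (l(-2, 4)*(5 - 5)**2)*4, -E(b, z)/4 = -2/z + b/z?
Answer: -480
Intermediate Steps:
E(b, z) = 8/z - 4*b/z (E(b, z) = -4*(-2/z + b/z) = 8/z - 4*b/z)
j = 0 (j = ((5 - 5)**2/(-2 + 4))*4 = (0**2/2)*4 = ((1/2)*0)*4 = 0*4 = 0)
j + 48*E(-8, -4) = 0 + 48*(4*(2 - 1*(-8))/(-4)) = 0 + 48*(4*(-1/4)*(2 + 8)) = 0 + 48*(4*(-1/4)*10) = 0 + 48*(-10) = 0 - 480 = -480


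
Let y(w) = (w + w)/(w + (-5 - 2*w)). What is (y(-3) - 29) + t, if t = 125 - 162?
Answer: -63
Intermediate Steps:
t = -37
y(w) = 2*w/(-5 - w) (y(w) = (2*w)/(-5 - w) = 2*w/(-5 - w))
(y(-3) - 29) + t = (-2*(-3)/(5 - 3) - 29) - 37 = (-2*(-3)/2 - 29) - 37 = (-2*(-3)*1/2 - 29) - 37 = (3 - 29) - 37 = -26 - 37 = -63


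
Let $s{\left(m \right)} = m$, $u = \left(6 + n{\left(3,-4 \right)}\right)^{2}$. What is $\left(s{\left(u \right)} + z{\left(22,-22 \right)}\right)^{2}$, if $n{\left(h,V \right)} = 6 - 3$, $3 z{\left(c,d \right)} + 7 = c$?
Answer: $7396$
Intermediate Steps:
$z{\left(c,d \right)} = - \frac{7}{3} + \frac{c}{3}$
$n{\left(h,V \right)} = 3$
$u = 81$ ($u = \left(6 + 3\right)^{2} = 9^{2} = 81$)
$\left(s{\left(u \right)} + z{\left(22,-22 \right)}\right)^{2} = \left(81 + \left(- \frac{7}{3} + \frac{1}{3} \cdot 22\right)\right)^{2} = \left(81 + \left(- \frac{7}{3} + \frac{22}{3}\right)\right)^{2} = \left(81 + 5\right)^{2} = 86^{2} = 7396$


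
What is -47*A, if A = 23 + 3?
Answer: -1222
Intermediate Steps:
A = 26
-47*A = -47*26 = -1222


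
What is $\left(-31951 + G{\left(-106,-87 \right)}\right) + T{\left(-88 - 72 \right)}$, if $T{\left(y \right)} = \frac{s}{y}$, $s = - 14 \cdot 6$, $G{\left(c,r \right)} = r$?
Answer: $- \frac{1281499}{40} \approx -32037.0$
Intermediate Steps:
$s = -84$ ($s = \left(-1\right) 84 = -84$)
$T{\left(y \right)} = - \frac{84}{y}$
$\left(-31951 + G{\left(-106,-87 \right)}\right) + T{\left(-88 - 72 \right)} = \left(-31951 - 87\right) - \frac{84}{-88 - 72} = -32038 - \frac{84}{-160} = -32038 - - \frac{21}{40} = -32038 + \frac{21}{40} = - \frac{1281499}{40}$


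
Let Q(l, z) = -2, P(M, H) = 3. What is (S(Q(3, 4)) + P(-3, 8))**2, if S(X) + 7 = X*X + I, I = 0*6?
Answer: 0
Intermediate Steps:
I = 0
S(X) = -7 + X**2 (S(X) = -7 + (X*X + 0) = -7 + (X**2 + 0) = -7 + X**2)
(S(Q(3, 4)) + P(-3, 8))**2 = ((-7 + (-2)**2) + 3)**2 = ((-7 + 4) + 3)**2 = (-3 + 3)**2 = 0**2 = 0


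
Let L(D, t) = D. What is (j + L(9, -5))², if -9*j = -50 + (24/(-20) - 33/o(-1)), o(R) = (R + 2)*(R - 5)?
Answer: 1605289/8100 ≈ 198.18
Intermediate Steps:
o(R) = (-5 + R)*(2 + R) (o(R) = (2 + R)*(-5 + R) = (-5 + R)*(2 + R))
j = 457/90 (j = -(-50 + (24/(-20) - 33/(-10 + (-1)² - 3*(-1))))/9 = -(-50 + (24*(-1/20) - 33/(-10 + 1 + 3)))/9 = -(-50 + (-6/5 - 33/(-6)))/9 = -(-50 + (-6/5 - 33*(-⅙)))/9 = -(-50 + (-6/5 + 11/2))/9 = -(-50 + 43/10)/9 = -⅑*(-457/10) = 457/90 ≈ 5.0778)
(j + L(9, -5))² = (457/90 + 9)² = (1267/90)² = 1605289/8100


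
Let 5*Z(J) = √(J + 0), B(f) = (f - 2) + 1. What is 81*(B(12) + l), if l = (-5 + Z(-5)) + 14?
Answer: 1620 + 81*I*√5/5 ≈ 1620.0 + 36.224*I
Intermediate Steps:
B(f) = -1 + f (B(f) = (-2 + f) + 1 = -1 + f)
Z(J) = √J/5 (Z(J) = √(J + 0)/5 = √J/5)
l = 9 + I*√5/5 (l = (-5 + √(-5)/5) + 14 = (-5 + (I*√5)/5) + 14 = (-5 + I*√5/5) + 14 = 9 + I*√5/5 ≈ 9.0 + 0.44721*I)
81*(B(12) + l) = 81*((-1 + 12) + (9 + I*√5/5)) = 81*(11 + (9 + I*√5/5)) = 81*(20 + I*√5/5) = 1620 + 81*I*√5/5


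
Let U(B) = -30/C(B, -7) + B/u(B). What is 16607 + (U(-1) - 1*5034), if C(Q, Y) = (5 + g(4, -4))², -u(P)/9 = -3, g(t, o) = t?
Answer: 312460/27 ≈ 11573.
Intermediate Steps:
u(P) = 27 (u(P) = -9*(-3) = 27)
C(Q, Y) = 81 (C(Q, Y) = (5 + 4)² = 9² = 81)
U(B) = -10/27 + B/27 (U(B) = -30/81 + B/27 = -30*1/81 + B*(1/27) = -10/27 + B/27)
16607 + (U(-1) - 1*5034) = 16607 + ((-10/27 + (1/27)*(-1)) - 1*5034) = 16607 + ((-10/27 - 1/27) - 5034) = 16607 + (-11/27 - 5034) = 16607 - 135929/27 = 312460/27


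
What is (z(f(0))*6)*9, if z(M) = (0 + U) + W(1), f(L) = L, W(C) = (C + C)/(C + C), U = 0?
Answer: 54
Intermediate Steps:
W(C) = 1 (W(C) = (2*C)/((2*C)) = (2*C)*(1/(2*C)) = 1)
z(M) = 1 (z(M) = (0 + 0) + 1 = 0 + 1 = 1)
(z(f(0))*6)*9 = (1*6)*9 = 6*9 = 54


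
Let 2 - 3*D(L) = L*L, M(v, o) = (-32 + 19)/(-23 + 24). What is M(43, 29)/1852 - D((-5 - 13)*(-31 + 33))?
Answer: 2396449/5556 ≈ 431.33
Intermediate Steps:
M(v, o) = -13 (M(v, o) = -13/1 = -13*1 = -13)
D(L) = ⅔ - L²/3 (D(L) = ⅔ - L*L/3 = ⅔ - L²/3)
M(43, 29)/1852 - D((-5 - 13)*(-31 + 33)) = -13/1852 - (⅔ - (-31 + 33)²*(-5 - 13)²/3) = -13*1/1852 - (⅔ - (-18*2)²/3) = -13/1852 - (⅔ - ⅓*(-36)²) = -13/1852 - (⅔ - ⅓*1296) = -13/1852 - (⅔ - 432) = -13/1852 - 1*(-1294/3) = -13/1852 + 1294/3 = 2396449/5556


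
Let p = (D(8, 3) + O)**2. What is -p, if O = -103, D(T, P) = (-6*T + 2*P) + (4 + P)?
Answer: -19044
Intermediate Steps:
D(T, P) = 4 - 6*T + 3*P
p = 19044 (p = ((4 - 6*8 + 3*3) - 103)**2 = ((4 - 48 + 9) - 103)**2 = (-35 - 103)**2 = (-138)**2 = 19044)
-p = -1*19044 = -19044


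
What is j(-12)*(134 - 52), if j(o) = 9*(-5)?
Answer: -3690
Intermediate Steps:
j(o) = -45
j(-12)*(134 - 52) = -45*(134 - 52) = -45*82 = -3690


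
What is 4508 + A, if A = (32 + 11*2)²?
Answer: 7424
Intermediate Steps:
A = 2916 (A = (32 + 22)² = 54² = 2916)
4508 + A = 4508 + 2916 = 7424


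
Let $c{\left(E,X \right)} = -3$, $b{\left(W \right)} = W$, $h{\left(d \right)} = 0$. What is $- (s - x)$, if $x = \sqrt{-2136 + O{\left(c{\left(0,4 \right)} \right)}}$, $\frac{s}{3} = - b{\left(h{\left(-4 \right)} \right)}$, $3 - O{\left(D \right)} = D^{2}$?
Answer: $3 i \sqrt{238} \approx 46.282 i$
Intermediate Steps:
$O{\left(D \right)} = 3 - D^{2}$
$s = 0$ ($s = 3 \left(\left(-1\right) 0\right) = 3 \cdot 0 = 0$)
$x = 3 i \sqrt{238}$ ($x = \sqrt{-2136 + \left(3 - \left(-3\right)^{2}\right)} = \sqrt{-2136 + \left(3 - 9\right)} = \sqrt{-2136 - 6} = \sqrt{-2142} = 3 i \sqrt{238} \approx 46.282 i$)
$- (s - x) = - (0 - 3 i \sqrt{238}) = - \left(-3\right) i \sqrt{238} = 3 i \sqrt{238}$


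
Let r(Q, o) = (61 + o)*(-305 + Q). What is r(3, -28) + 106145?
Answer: 96179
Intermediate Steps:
r(Q, o) = (-305 + Q)*(61 + o)
r(3, -28) + 106145 = (-18605 - 305*(-28) + 61*3 + 3*(-28)) + 106145 = (-18605 + 8540 + 183 - 84) + 106145 = -9966 + 106145 = 96179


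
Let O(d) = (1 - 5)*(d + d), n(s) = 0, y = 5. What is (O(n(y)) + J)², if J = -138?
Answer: 19044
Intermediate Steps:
O(d) = -8*d
(O(n(y)) + J)² = (-8*0 - 138)² = (0 - 138)² = (-138)² = 19044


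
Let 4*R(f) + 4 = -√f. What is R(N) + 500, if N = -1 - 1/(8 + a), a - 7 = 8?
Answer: 499 - I*√138/46 ≈ 499.0 - 0.25538*I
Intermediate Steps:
a = 15 (a = 7 + 8 = 15)
N = -24/23 (N = -1 - 1/(8 + 15) = -1 - 1/23 = -24/23 ≈ -1.0435)
R(f) = -1 - √f/4 (R(f) = -1 + (-√f)/4 = -1 - √f/4)
R(N) + 500 = (-1 - I*√138/46) + 500 = 499 - I*√138/46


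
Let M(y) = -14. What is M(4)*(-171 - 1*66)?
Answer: 3318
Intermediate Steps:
M(4)*(-171 - 1*66) = -14*(-171 - 1*66) = -14*(-171 - 66) = -14*(-237) = 3318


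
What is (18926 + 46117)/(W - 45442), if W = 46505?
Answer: 65043/1063 ≈ 61.188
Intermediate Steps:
(18926 + 46117)/(W - 45442) = (18926 + 46117)/(46505 - 45442) = 65043/1063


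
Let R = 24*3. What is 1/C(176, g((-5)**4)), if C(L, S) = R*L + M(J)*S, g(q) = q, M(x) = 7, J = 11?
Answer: 1/17047 ≈ 5.8661e-5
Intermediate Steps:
R = 72
C(L, S) = 7*S + 72*L (C(L, S) = 72*L + 7*S = 7*S + 72*L)
1/C(176, g((-5)**4)) = 1/(7*(-5)**4 + 72*176) = 1/(7*625 + 12672) = 1/(4375 + 12672) = 1/17047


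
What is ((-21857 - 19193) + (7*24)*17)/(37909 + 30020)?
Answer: -38194/67929 ≈ -0.56226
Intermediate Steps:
((-21857 - 19193) + (7*24)*17)/(37909 + 30020) = (-41050 + 168*17)/67929 = (-41050 + 2856)*(1/67929) = -38194*1/67929 = -38194/67929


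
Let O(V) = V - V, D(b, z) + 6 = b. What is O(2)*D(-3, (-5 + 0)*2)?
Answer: 0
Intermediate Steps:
D(b, z) = -6 + b
O(V) = 0
O(2)*D(-3, (-5 + 0)*2) = 0*(-6 - 3) = 0*(-9) = 0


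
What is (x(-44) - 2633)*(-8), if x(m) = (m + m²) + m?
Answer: 6280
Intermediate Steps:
x(m) = m² + 2*m
(x(-44) - 2633)*(-8) = (-44*(2 - 44) - 2633)*(-8) = (-44*(-42) - 2633)*(-8) = (1848 - 2633)*(-8) = -785*(-8) = 6280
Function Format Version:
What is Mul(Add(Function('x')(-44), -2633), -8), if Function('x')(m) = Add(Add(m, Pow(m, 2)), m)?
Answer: 6280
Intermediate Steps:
Function('x')(m) = Add(Pow(m, 2), Mul(2, m))
Mul(Add(Function('x')(-44), -2633), -8) = Mul(Add(Mul(-44, Add(2, -44)), -2633), -8) = Mul(Add(Mul(-44, -42), -2633), -8) = Mul(Add(1848, -2633), -8) = Mul(-785, -8) = 6280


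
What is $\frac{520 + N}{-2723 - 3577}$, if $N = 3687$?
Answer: $- \frac{601}{900} \approx -0.66778$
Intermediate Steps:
$\frac{520 + N}{-2723 - 3577} = \frac{520 + 3687}{-2723 - 3577} = \frac{4207}{-6300} = 4207 \left(- \frac{1}{6300}\right) = - \frac{601}{900}$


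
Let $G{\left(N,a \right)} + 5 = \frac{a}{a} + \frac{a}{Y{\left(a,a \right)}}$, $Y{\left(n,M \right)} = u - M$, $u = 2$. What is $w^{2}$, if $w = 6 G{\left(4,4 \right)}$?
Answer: $1296$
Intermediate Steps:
$Y{\left(n,M \right)} = 2 - M$
$G{\left(N,a \right)} = -4 + \frac{a}{2 - a}$ ($G{\left(N,a \right)} = -5 + \left(\frac{a}{a} + \frac{a}{2 - a}\right) = -5 + \left(1 + \frac{a}{2 - a}\right) = -4 + \frac{a}{2 - a}$)
$w = -36$ ($w = 6 \frac{8 - 20}{-2 + 4} = 6 \frac{8 - 20}{2} = 6 \cdot \frac{1}{2} \left(-12\right) = 6 \left(-6\right) = -36$)
$w^{2} = \left(-36\right)^{2} = 1296$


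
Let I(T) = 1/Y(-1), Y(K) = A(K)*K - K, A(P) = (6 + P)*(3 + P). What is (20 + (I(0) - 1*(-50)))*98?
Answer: 61642/9 ≈ 6849.1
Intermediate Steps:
A(P) = (3 + P)*(6 + P)
Y(K) = -K + K*(18 + K² + 9*K) (Y(K) = (18 + K² + 9*K)*K - K = K*(18 + K² + 9*K) - K = -K + K*(18 + K² + 9*K))
I(T) = -⅑ (I(T) = 1/(-(17 + (-1)² + 9*(-1))) = 1/(-(17 + 1 - 9)) = 1/(-1*9) = 1/(-9) = -⅑)
(20 + (I(0) - 1*(-50)))*98 = (20 + (-⅑ - 1*(-50)))*98 = (20 + (-⅑ + 50))*98 = (20 + 449/9)*98 = (629/9)*98 = 61642/9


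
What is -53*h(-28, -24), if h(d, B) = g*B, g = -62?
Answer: -78864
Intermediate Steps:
h(d, B) = -62*B
-53*h(-28, -24) = -(-3286)*(-24) = -53*1488 = -78864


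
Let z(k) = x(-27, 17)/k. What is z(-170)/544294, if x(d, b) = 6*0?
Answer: 0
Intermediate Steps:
x(d, b) = 0
z(k) = 0 (z(k) = 0/k = 0)
z(-170)/544294 = 0/544294 = 0*(1/544294) = 0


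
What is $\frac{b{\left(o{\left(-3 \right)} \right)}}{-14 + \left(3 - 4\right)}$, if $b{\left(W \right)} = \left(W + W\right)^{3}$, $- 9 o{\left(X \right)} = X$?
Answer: $- \frac{8}{405} \approx -0.019753$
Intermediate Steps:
$o{\left(X \right)} = - \frac{X}{9}$
$b{\left(W \right)} = 8 W^{3}$ ($b{\left(W \right)} = \left(2 W\right)^{3} = 8 W^{3}$)
$\frac{b{\left(o{\left(-3 \right)} \right)}}{-14 + \left(3 - 4\right)} = \frac{8 \left(\left(- \frac{1}{9}\right) \left(-3\right)\right)^{3}}{-14 + \left(3 - 4\right)} = \frac{8 \left(\frac{1}{3}\right)^{3}}{-14 + \left(3 - 4\right)} = \frac{8 \cdot \frac{1}{27}}{-14 - 1} = \frac{8}{27 \left(-15\right)} = \frac{8}{27} \left(- \frac{1}{15}\right) = - \frac{8}{405}$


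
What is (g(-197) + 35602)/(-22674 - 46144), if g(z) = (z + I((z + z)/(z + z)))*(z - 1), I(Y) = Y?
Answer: -37205/34409 ≈ -1.0813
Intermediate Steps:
g(z) = (1 + z)*(-1 + z) (g(z) = (z + (z + z)/(z + z))*(z - 1) = (z + (2*z)/((2*z)))*(-1 + z) = (z + (2*z)*(1/(2*z)))*(-1 + z) = (z + 1)*(-1 + z) = (1 + z)*(-1 + z))
(g(-197) + 35602)/(-22674 - 46144) = ((-1 + (-197)**2) + 35602)/(-22674 - 46144) = ((-1 + 38809) + 35602)/(-68818) = (38808 + 35602)*(-1/68818) = 74410*(-1/68818) = -37205/34409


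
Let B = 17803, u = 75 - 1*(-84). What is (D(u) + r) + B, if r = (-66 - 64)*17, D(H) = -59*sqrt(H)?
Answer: 15593 - 59*sqrt(159) ≈ 14849.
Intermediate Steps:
u = 159 (u = 75 + 84 = 159)
r = -2210 (r = -130*17 = -2210)
(D(u) + r) + B = (-59*sqrt(159) - 2210) + 17803 = (-2210 - 59*sqrt(159)) + 17803 = 15593 - 59*sqrt(159)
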